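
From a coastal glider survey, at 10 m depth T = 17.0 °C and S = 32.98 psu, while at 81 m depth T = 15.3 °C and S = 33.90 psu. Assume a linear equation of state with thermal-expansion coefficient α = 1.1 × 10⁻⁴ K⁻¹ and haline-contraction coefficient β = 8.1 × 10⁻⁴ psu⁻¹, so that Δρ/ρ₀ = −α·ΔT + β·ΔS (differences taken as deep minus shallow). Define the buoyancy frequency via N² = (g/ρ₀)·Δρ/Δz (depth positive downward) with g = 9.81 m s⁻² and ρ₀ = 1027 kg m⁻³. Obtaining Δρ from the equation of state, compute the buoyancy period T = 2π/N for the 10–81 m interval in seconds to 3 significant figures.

ΔT = -1.7 K, ΔS = +0.92 psu (deep − shallow).
Δρ/ρ₀ = −αΔT + βΔS = 1.87 × 10⁻⁴ + 7.452 × 10⁻⁴ = 9.322 × 10⁻⁴, so Δρ ≈ 0.9574 kg m⁻³.
N² = (g/ρ₀)·Δρ/Δz = g·(Δρ/ρ₀)/Δz = 9.81 × 9.322 × 10⁻⁴ / 71 = 1.2880 × 10⁻⁴ s⁻².
N = √(1.2880 × 10⁻⁴) = 0.011349 rad s⁻¹ → T = 2π/N = 553.63 s ≈ 554 s.

554 s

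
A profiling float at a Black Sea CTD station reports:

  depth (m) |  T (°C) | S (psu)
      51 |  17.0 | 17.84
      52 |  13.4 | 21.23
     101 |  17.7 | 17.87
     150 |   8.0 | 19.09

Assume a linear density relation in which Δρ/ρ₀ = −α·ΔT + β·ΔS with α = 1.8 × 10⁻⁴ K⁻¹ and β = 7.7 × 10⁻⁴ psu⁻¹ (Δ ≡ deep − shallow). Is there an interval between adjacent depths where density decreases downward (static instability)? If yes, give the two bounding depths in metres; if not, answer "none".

Evaluate Δρ/ρ₀ = −αΔT + βΔS across each adjacent pair:
  51–52 m: −αΔT+βΔS = −(1.8 × 10⁻⁴)(-3.6)+(7.7 × 10⁻⁴)(+3.39) = 3.3 × 10⁻³ → stable
  52–101 m: −αΔT+βΔS = −(1.8 × 10⁻⁴)(+4.3)+(7.7 × 10⁻⁴)(-3.36) = -3.4 × 10⁻³ → UNSTABLE
  101–150 m: −αΔT+βΔS = −(1.8 × 10⁻⁴)(-9.7)+(7.7 × 10⁻⁴)(+1.22) = 2.7 × 10⁻³ → stable
The 52–101 m interval has Δρ < 0: lighter water underlies denser water.

52–101 m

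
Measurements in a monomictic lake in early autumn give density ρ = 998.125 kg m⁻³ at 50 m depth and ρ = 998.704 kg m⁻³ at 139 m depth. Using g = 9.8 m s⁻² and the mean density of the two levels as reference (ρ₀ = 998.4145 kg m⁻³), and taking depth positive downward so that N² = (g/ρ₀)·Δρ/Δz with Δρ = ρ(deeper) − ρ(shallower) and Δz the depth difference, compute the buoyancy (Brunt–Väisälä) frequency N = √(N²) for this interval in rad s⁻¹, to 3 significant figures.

7.99 × 10⁻³ rad s⁻¹

Δρ = 998.704 − 998.125 = 0.579 kg m⁻³ over Δz = 139 − 50 = 89 m.
N² = (9.8/998.4145) × (0.579/89) = 6.3856 × 10⁻⁵ s⁻².
N = √(6.3856 × 10⁻⁵) = 7.9910 × 10⁻³ rad s⁻¹ ≈ 7.99 × 10⁻³ rad s⁻¹.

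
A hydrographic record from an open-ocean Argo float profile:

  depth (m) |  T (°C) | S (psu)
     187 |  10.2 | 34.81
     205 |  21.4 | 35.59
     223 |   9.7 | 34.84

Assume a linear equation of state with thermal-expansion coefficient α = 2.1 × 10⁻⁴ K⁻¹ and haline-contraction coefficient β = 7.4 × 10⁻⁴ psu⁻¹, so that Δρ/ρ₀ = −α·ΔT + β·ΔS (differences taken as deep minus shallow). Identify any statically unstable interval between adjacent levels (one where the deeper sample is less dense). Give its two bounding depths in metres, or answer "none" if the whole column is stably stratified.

Evaluate Δρ/ρ₀ = −αΔT + βΔS across each adjacent pair:
  187–205 m: −αΔT+βΔS = −(2.1 × 10⁻⁴)(+11.2)+(7.4 × 10⁻⁴)(+0.78) = -1.8 × 10⁻³ → UNSTABLE
  205–223 m: −αΔT+βΔS = −(2.1 × 10⁻⁴)(-11.7)+(7.4 × 10⁻⁴)(-0.75) = 1.9 × 10⁻³ → stable
The 187–205 m interval has Δρ < 0: lighter water underlies denser water.

187–205 m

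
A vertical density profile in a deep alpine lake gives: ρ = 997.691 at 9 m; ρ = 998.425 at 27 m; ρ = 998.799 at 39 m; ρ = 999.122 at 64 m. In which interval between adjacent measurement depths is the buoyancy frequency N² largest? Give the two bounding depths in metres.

Compute the density gradient over each adjacent pair:
  9–27 m: Δρ/Δz = 0.734/18 = 0.041 kg m⁻⁴
  27–39 m: Δρ/Δz = 0.374/12 = 0.031 kg m⁻⁴
  39–64 m: Δρ/Δz = 0.323/25 = 0.013 kg m⁻⁴
The largest gradient is in the 9–27 m interval — the pycnocline.

9–27 m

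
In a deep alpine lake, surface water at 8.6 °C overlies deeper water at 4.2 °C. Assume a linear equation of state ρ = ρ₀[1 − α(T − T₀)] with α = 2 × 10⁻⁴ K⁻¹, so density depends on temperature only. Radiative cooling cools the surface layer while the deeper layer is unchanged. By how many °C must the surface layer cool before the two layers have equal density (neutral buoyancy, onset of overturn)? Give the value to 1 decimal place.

4.4 °C

With temperature the only control, equal density requires T_surf′ = T_deep.
T_surf′ = 4.2 °C.
Cooling required: 8.6 − 4.2 = 4.4 °C.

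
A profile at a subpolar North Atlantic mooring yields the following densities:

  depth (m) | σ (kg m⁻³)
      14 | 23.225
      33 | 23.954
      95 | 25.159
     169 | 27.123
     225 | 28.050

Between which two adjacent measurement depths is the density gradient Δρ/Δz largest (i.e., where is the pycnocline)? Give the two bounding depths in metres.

14–33 m

Compute the density gradient over each adjacent pair:
  14–33 m: Δρ/Δz = 0.729/19 = 0.038 kg m⁻⁴
  33–95 m: Δρ/Δz = 1.205/62 = 0.019 kg m⁻⁴
  95–169 m: Δρ/Δz = 1.964/74 = 0.027 kg m⁻⁴
  169–225 m: Δρ/Δz = 0.927/56 = 0.017 kg m⁻⁴
The largest gradient is in the 14–33 m interval — the pycnocline.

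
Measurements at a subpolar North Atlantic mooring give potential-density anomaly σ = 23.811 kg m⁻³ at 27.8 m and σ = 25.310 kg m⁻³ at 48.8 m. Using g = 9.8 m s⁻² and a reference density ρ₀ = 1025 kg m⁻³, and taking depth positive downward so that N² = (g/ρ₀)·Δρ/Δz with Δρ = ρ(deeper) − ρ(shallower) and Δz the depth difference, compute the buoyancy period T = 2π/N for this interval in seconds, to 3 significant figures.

241 s

Δρ = 1025.310 − 1023.811 = 1.499 kg m⁻³ over Δz = 48.8 − 27.8 = 21 m.
N² = (9.8/1025) × (1.499/21) = 6.8247 × 10⁻⁴ s⁻².
N = √(6.8247 × 10⁻⁴) = 0.026124 rad s⁻¹, so T = 2π/N = 240.51 s ≈ 241 s.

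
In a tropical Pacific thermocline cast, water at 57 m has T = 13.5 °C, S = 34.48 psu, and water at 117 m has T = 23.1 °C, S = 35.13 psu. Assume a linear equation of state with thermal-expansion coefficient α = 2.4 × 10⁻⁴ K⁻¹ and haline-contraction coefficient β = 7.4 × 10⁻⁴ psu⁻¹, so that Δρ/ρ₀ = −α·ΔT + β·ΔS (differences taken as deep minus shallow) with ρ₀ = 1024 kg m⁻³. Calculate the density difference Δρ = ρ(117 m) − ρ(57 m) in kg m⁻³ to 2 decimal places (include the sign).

ΔT = +9.6 K, ΔS = +0.65 psu (deep − shallow).
Δρ/ρ₀ = −(2.4 × 10⁻⁴)(+9.6) + (7.4 × 10⁻⁴)(+0.65) = -1.823 × 10⁻³.
Δρ = 1024 × (-1.823 × 10⁻³) = -1.87 kg m⁻³.
Negative Δρ: lighter below, statically unstable.

-1.87 kg m⁻³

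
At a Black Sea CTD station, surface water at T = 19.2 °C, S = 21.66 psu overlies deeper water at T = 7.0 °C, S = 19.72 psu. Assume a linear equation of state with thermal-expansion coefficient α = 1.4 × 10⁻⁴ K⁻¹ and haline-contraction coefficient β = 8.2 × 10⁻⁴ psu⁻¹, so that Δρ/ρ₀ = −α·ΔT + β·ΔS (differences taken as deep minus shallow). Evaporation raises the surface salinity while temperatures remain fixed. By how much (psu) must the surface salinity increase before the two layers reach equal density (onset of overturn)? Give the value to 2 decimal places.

Neutral buoyancy requires −α(T_deep − T_surf) + β(S_deep − S_surf′) = 0.
S_surf′ = S_deep − (α/β)·ΔT = 19.72 − (1.4 × 10⁻⁴/8.2 × 10⁻⁴)·(-12.2) = 21.8029 psu.
Increase required: 21.8029 − 21.66 = 0.1429 psu.

0.14 psu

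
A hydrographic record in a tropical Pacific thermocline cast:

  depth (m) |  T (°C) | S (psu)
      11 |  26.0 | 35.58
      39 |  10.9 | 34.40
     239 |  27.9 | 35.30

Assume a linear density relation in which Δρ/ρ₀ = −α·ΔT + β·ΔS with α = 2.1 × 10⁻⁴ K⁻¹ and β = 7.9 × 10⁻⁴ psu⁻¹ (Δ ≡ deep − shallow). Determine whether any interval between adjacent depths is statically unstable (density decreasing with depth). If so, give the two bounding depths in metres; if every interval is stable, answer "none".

39–239 m

Evaluate Δρ/ρ₀ = −αΔT + βΔS across each adjacent pair:
  11–39 m: −αΔT+βΔS = −(2.1 × 10⁻⁴)(-15.1)+(7.9 × 10⁻⁴)(-1.18) = 2.2 × 10⁻³ → stable
  39–239 m: −αΔT+βΔS = −(2.1 × 10⁻⁴)(+17.0)+(7.9 × 10⁻⁴)(+0.90) = -2.9 × 10⁻³ → UNSTABLE
The 39–239 m interval has Δρ < 0: lighter water underlies denser water.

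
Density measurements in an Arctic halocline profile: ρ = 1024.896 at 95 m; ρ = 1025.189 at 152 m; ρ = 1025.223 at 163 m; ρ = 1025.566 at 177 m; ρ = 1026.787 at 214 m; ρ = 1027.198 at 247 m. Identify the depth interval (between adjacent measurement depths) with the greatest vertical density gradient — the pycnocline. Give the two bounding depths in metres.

Compute the density gradient over each adjacent pair:
  95–152 m: Δρ/Δz = 0.293/57 = 5.1 × 10⁻³ kg m⁻⁴
  152–163 m: Δρ/Δz = 0.034/11 = 3.1 × 10⁻³ kg m⁻⁴
  163–177 m: Δρ/Δz = 0.343/14 = 0.025 kg m⁻⁴
  177–214 m: Δρ/Δz = 1.221/37 = 0.033 kg m⁻⁴
  214–247 m: Δρ/Δz = 0.411/33 = 0.012 kg m⁻⁴
The largest gradient is in the 177–214 m interval — the pycnocline.

177–214 m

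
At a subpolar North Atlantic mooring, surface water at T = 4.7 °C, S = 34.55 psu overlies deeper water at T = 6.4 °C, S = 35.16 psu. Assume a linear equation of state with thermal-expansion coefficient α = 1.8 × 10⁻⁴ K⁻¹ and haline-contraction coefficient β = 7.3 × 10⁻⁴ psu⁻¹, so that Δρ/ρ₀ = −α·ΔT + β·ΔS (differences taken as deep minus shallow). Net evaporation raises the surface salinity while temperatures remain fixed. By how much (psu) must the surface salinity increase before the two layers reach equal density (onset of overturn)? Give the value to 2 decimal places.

0.19 psu

Neutral buoyancy requires −α(T_deep − T_surf) + β(S_deep − S_surf′) = 0.
S_surf′ = S_deep − (α/β)·ΔT = 35.16 − (1.8 × 10⁻⁴/7.3 × 10⁻⁴)·(+1.7) = 34.7408 psu.
Increase required: 34.7408 − 34.55 = 0.1908 psu.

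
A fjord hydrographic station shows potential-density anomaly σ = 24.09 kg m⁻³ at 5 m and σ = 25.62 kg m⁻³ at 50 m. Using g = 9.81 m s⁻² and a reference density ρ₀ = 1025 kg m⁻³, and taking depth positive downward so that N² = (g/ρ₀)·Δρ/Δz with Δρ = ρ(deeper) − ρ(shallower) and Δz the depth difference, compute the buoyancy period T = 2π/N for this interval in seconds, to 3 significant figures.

348 s

Δρ = 1025.62 − 1024.09 = 1.53 kg m⁻³ over Δz = 50 − 5 = 45 m.
N² = (9.81/1025) × (1.53/45) = 3.2540 × 10⁻⁴ s⁻².
N = √(3.2540 × 10⁻⁴) = 0.018039 rad s⁻¹, so T = 2π/N = 348.31 s ≈ 348 s.
Since Δρ > 0 the layer is stably stratified.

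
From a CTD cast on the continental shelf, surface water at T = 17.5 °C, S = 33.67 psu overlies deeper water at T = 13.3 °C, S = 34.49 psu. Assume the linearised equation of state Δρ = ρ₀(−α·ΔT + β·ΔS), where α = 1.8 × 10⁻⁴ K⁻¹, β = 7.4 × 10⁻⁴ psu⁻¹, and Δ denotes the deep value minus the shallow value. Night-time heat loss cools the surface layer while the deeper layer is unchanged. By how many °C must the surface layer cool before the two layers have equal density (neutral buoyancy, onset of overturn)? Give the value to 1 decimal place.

7.6 °C

Neutral buoyancy requires Δρ = 0, i.e. −α(T_deep − T_surf′) + β(S_deep − S_surf) = 0.
T_surf′ = T_deep − (β/α)·ΔS = 13.3 − (7.4 × 10⁻⁴/1.8 × 10⁻⁴)·(+0.82) = 9.929 °C.
Cooling required: 17.5 − (9.929) = 7.571 °C.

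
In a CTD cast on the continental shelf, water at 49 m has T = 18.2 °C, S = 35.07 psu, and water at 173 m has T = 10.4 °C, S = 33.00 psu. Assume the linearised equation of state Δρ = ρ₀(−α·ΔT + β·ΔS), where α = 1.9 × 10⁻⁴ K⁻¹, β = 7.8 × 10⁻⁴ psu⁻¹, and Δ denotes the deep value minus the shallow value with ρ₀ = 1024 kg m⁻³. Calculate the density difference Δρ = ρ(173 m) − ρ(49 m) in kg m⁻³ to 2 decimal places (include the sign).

ΔT = -7.8 K, ΔS = -2.07 psu (deep − shallow).
Δρ/ρ₀ = −(1.9 × 10⁻⁴)(-7.8) + (7.8 × 10⁻⁴)(-2.07) = -1.326 × 10⁻⁴.
Δρ = 1024 × (-1.326 × 10⁻⁴) = -0.14 kg m⁻³.
Negative Δρ: lighter below, statically unstable.

-0.14 kg m⁻³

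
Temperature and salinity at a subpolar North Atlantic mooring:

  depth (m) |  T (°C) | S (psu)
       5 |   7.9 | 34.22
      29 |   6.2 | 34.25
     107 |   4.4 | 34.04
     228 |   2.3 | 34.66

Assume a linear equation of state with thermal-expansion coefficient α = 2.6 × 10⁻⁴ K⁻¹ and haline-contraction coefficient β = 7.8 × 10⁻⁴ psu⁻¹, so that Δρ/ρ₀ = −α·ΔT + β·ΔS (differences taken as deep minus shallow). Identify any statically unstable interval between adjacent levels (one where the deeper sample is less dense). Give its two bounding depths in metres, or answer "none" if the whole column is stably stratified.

Evaluate Δρ/ρ₀ = −αΔT + βΔS across each adjacent pair:
  5–29 m: −αΔT+βΔS = −(2.6 × 10⁻⁴)(-1.7)+(7.8 × 10⁻⁴)(+0.03) = 4.7 × 10⁻⁴ → stable
  29–107 m: −αΔT+βΔS = −(2.6 × 10⁻⁴)(-1.8)+(7.8 × 10⁻⁴)(-0.21) = 3.0 × 10⁻⁴ → stable
  107–228 m: −αΔT+βΔS = −(2.6 × 10⁻⁴)(-2.1)+(7.8 × 10⁻⁴)(+0.62) = 1.0 × 10⁻³ → stable
Every interval has Δρ > 0: the column is stably stratified throughout.

none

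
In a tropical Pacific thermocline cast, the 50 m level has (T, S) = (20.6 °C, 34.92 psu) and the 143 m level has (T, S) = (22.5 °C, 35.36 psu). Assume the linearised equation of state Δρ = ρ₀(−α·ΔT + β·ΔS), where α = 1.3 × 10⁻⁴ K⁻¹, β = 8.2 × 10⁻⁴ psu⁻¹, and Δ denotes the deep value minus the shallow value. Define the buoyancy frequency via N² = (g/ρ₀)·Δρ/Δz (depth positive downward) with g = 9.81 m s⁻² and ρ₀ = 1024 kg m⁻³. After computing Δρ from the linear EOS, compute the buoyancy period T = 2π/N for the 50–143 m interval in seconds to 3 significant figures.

1.81 × 10³ s

ΔT = +1.9 K, ΔS = +0.44 psu (deep − shallow).
Δρ/ρ₀ = −αΔT + βΔS = -2.47 × 10⁻⁴ + 3.608 × 10⁻⁴ = 1.138 × 10⁻⁴, so Δρ ≈ 0.1165 kg m⁻³.
N² = (g/ρ₀)·Δρ/Δz = g·(Δρ/ρ₀)/Δz = 9.81 × 1.138 × 10⁻⁴ / 93 = 1.2004 × 10⁻⁵ s⁻².
N = √(1.2004 × 10⁻⁵) = 3.4647 × 10⁻³ rad s⁻¹ → T = 2π/N = 1.8135 × 10³ s ≈ 1.81 × 10³ s.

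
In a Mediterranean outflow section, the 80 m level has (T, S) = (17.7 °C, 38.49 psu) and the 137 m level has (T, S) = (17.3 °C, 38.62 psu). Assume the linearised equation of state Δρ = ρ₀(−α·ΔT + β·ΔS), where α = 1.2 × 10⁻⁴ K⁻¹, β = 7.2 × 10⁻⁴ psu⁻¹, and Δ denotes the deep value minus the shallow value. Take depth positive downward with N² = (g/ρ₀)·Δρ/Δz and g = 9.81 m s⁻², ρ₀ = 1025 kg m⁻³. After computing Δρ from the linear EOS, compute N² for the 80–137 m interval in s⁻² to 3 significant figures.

2.44 × 10⁻⁵ s⁻²

ΔT = -0.4 K, ΔS = +0.13 psu (deep − shallow).
Δρ/ρ₀ = −αΔT + βΔS = 4.80 × 10⁻⁵ + 9.36 × 10⁻⁵ = 1.416 × 10⁻⁴, so Δρ ≈ 0.1451 kg m⁻³.
N² = (g/ρ₀)·Δρ/Δz = g·(Δρ/ρ₀)/Δz = 9.81 × 1.416 × 10⁻⁴ / 57 = 2.4370 × 10⁻⁵ s⁻² ≈ 2.44 × 10⁻⁵ s⁻².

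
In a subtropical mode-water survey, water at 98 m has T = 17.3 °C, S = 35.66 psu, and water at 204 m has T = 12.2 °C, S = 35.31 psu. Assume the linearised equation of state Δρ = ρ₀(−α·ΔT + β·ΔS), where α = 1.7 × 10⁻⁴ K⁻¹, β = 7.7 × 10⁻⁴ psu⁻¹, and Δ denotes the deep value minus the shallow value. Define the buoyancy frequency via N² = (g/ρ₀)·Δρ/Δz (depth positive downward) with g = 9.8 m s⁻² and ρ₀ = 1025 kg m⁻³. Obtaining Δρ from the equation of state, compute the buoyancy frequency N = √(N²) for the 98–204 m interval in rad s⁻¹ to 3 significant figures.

ΔT = -5.1 K, ΔS = -0.35 psu (deep − shallow).
Δρ/ρ₀ = −αΔT + βΔS = 8.67 × 10⁻⁴ − 2.695 × 10⁻⁴ = 5.975 × 10⁻⁴, so Δρ ≈ 0.6124 kg m⁻³.
N² = (g/ρ₀)·Δρ/Δz = g·(Δρ/ρ₀)/Δz = 9.8 × 5.975 × 10⁻⁴ / 106 = 5.5241 × 10⁻⁵ s⁻².
N = √(5.5241 × 10⁻⁵) = 7.4324 × 10⁻³ rad s⁻¹ ≈ 7.43 × 10⁻³ rad s⁻¹.

7.43 × 10⁻³ rad s⁻¹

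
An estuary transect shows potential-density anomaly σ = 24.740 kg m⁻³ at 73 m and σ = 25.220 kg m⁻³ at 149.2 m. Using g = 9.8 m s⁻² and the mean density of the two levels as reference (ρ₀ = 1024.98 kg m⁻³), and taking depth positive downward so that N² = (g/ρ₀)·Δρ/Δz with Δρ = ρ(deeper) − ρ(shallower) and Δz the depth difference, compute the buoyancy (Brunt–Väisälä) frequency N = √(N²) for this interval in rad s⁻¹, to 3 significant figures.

7.76 × 10⁻³ rad s⁻¹

Δρ = 1025.220 − 1024.740 = 0.480 kg m⁻³ over Δz = 149.2 − 73 = 76.2 m.
N² = (9.8/1024.98) × (0.480/76.2) = 6.0228 × 10⁻⁵ s⁻².
N = √(6.0228 × 10⁻⁵) = 7.7607 × 10⁻³ rad s⁻¹ ≈ 7.76 × 10⁻³ rad s⁻¹.
Since Δρ > 0 the layer is stably stratified.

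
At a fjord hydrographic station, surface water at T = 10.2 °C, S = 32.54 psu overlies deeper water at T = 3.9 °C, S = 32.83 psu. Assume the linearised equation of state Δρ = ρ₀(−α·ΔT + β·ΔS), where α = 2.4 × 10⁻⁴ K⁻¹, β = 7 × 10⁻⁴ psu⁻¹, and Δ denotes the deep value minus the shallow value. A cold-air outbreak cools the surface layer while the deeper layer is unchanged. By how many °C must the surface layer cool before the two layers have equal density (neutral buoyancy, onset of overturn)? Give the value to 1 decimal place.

Neutral buoyancy requires Δρ = 0, i.e. −α(T_deep − T_surf′) + β(S_deep − S_surf) = 0.
T_surf′ = T_deep − (β/α)·ΔS = 3.9 − (7 × 10⁻⁴/2.4 × 10⁻⁴)·(+0.29) = 3.054 °C.
Cooling required: 10.2 − (3.054) = 7.146 °C.

7.1 °C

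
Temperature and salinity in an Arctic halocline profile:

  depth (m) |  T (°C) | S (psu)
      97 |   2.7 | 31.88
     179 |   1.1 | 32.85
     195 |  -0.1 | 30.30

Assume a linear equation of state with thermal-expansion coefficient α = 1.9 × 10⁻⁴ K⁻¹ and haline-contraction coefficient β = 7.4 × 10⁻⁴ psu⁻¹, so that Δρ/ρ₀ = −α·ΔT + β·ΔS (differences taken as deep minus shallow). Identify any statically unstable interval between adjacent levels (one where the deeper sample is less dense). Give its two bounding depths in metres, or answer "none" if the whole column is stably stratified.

179–195 m

Evaluate Δρ/ρ₀ = −αΔT + βΔS across each adjacent pair:
  97–179 m: −αΔT+βΔS = −(1.9 × 10⁻⁴)(-1.6)+(7.4 × 10⁻⁴)(+0.97) = 1.0 × 10⁻³ → stable
  179–195 m: −αΔT+βΔS = −(1.9 × 10⁻⁴)(-1.2)+(7.4 × 10⁻⁴)(-2.55) = -1.7 × 10⁻³ → UNSTABLE
The 179–195 m interval has Δρ < 0: lighter water underlies denser water.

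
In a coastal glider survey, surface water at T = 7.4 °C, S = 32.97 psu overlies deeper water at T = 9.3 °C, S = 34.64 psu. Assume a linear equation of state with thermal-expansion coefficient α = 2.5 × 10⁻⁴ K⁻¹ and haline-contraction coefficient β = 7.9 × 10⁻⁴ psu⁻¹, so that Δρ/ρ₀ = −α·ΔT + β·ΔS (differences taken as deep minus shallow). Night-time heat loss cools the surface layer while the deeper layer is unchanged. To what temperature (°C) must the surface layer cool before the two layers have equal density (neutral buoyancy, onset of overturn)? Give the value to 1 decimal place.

Neutral buoyancy requires Δρ = 0, i.e. −α(T_deep − T_surf′) + β(S_deep − S_surf) = 0.
T_surf′ = T_deep − (β/α)·ΔS = 9.3 − (7.9 × 10⁻⁴/2.5 × 10⁻⁴)·(+1.67) = 4.023 °C.
Cooling required: 7.4 − (4.023) = 3.377 °C.

4.0 °C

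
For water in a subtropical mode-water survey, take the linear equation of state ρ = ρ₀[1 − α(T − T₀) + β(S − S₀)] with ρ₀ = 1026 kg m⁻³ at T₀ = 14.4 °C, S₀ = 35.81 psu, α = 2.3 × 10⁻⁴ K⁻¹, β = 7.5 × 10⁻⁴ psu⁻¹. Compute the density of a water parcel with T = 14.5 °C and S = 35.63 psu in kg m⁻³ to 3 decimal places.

1025.838 kg m⁻³

T − T₀ = +0.1 K, S − S₀ = -0.18 psu.
Bracket = 1 − α·(+0.1) + β·(-0.18) = 1 + (-1.58 × 10⁻⁴) = 0.9998420.
ρ = 1026 × 0.9998420 = 1025.838 kg m⁻³.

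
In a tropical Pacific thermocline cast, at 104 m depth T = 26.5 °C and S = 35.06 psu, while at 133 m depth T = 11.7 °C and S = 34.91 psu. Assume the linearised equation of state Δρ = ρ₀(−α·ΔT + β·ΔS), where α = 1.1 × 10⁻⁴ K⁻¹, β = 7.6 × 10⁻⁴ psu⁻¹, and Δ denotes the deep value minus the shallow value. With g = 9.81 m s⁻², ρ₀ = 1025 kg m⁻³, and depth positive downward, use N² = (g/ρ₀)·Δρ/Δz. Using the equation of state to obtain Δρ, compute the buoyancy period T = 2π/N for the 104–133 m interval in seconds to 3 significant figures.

ΔT = -14.8 K, ΔS = -0.15 psu (deep − shallow).
Δρ/ρ₀ = −αΔT + βΔS = 1.628 × 10⁻³ − 1.14 × 10⁻⁴ = 1.514 × 10⁻³, so Δρ ≈ 1.552 kg m⁻³.
N² = (g/ρ₀)·Δρ/Δz = g·(Δρ/ρ₀)/Δz = 9.81 × 1.514 × 10⁻³ / 29 = 5.1215 × 10⁻⁴ s⁻².
N = √(5.1215 × 10⁻⁴) = 0.022631 rad s⁻¹ → T = 2π/N = 277.64 s ≈ 278 s.

278 s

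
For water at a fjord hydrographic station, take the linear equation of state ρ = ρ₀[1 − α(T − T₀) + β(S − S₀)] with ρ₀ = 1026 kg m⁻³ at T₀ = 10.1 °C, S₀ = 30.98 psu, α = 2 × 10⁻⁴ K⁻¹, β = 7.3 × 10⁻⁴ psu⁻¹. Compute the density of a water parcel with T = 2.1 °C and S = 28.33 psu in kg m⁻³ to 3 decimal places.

T − T₀ = -8.0 K, S − S₀ = -2.65 psu.
Bracket = 1 − α·(-8.0) + β·(-2.65) = 1 + (-3.345 × 10⁻⁴) = 0.9996655.
ρ = 1026 × 0.9996655 = 1025.657 kg m⁻³.

1025.657 kg m⁻³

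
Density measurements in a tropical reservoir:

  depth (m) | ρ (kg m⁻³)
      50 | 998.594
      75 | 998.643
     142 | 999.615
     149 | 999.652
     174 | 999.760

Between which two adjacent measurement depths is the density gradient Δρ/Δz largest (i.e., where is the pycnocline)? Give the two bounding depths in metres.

Compute the density gradient over each adjacent pair:
  50–75 m: Δρ/Δz = 0.049/25 = 2.0 × 10⁻³ kg m⁻⁴
  75–142 m: Δρ/Δz = 0.972/67 = 0.015 kg m⁻⁴
  142–149 m: Δρ/Δz = 0.037/7 = 5.3 × 10⁻³ kg m⁻⁴
  149–174 m: Δρ/Δz = 0.108/25 = 4.3 × 10⁻³ kg m⁻⁴
The largest gradient is in the 75–142 m interval — the pycnocline.

75–142 m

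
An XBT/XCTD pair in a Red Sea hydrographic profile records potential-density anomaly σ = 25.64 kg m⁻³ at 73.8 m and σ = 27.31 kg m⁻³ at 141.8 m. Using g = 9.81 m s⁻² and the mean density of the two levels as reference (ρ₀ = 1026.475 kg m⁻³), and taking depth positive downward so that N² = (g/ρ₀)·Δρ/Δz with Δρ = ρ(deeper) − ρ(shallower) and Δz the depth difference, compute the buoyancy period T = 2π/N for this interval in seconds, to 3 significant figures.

410 s

Δρ = 1027.31 − 1025.64 = 1.67 kg m⁻³ over Δz = 141.8 − 73.8 = 68 m.
N² = (9.81/1026.475) × (1.67/68) = 2.3471 × 10⁻⁴ s⁻².
N = √(2.3471 × 10⁻⁴) = 0.015320 rad s⁻¹, so T = 2π/N = 410.13 s ≈ 410 s.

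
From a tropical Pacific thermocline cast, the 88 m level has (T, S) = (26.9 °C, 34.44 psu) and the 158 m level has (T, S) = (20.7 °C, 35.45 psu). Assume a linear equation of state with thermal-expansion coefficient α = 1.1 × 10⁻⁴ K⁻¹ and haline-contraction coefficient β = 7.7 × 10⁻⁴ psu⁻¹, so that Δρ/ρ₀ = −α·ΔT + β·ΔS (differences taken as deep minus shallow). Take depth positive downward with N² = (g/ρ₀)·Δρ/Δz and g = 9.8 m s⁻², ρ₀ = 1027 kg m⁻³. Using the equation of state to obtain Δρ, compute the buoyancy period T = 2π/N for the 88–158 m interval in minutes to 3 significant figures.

7.33 min

ΔT = -6.2 K, ΔS = +1.01 psu (deep − shallow).
Δρ/ρ₀ = −αΔT + βΔS = 6.82 × 10⁻⁴ + 7.777 × 10⁻⁴ = 1.4597 × 10⁻³, so Δρ ≈ 1.499 kg m⁻³.
N² = (g/ρ₀)·Δρ/Δz = g·(Δρ/ρ₀)/Δz = 9.8 × 1.4597 × 10⁻³ / 70 = 2.0436 × 10⁻⁴ s⁻².
N = √(2.0436 × 10⁻⁴) = 0.014295 rad s⁻¹ → T = 2π/N = 439.54 s = 7.3257 min ≈ 7.33 min.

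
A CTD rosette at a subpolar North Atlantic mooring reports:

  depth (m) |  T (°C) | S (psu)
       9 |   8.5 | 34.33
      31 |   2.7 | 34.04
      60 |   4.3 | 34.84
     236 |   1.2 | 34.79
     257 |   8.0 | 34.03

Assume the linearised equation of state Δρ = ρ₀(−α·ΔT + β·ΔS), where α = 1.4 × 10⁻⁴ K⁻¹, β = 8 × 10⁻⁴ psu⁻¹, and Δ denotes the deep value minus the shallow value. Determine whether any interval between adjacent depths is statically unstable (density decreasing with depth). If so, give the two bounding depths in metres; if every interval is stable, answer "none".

Evaluate Δρ/ρ₀ = −αΔT + βΔS across each adjacent pair:
  9–31 m: −αΔT+βΔS = −(1.4 × 10⁻⁴)(-5.8)+(8 × 10⁻⁴)(-0.29) = 5.8 × 10⁻⁴ → stable
  31–60 m: −αΔT+βΔS = −(1.4 × 10⁻⁴)(+1.6)+(8 × 10⁻⁴)(+0.80) = 4.2 × 10⁻⁴ → stable
  60–236 m: −αΔT+βΔS = −(1.4 × 10⁻⁴)(-3.1)+(8 × 10⁻⁴)(-0.05) = 3.9 × 10⁻⁴ → stable
  236–257 m: −αΔT+βΔS = −(1.4 × 10⁻⁴)(+6.8)+(8 × 10⁻⁴)(-0.76) = -1.6 × 10⁻³ → UNSTABLE
The 236–257 m interval has Δρ < 0: lighter water underlies denser water.

236–257 m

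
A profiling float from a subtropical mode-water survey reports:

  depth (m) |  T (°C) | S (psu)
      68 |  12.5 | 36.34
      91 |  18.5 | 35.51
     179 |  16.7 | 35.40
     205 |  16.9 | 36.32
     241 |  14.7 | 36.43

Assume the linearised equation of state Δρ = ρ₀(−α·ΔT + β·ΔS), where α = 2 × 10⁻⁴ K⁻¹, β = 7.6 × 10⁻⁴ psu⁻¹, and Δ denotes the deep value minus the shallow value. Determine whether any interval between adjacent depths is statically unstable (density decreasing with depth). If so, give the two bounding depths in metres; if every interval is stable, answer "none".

68–91 m

Evaluate Δρ/ρ₀ = −αΔT + βΔS across each adjacent pair:
  68–91 m: −αΔT+βΔS = −(2 × 10⁻⁴)(+6.0)+(7.6 × 10⁻⁴)(-0.83) = -1.8 × 10⁻³ → UNSTABLE
  91–179 m: −αΔT+βΔS = −(2 × 10⁻⁴)(-1.8)+(7.6 × 10⁻⁴)(-0.11) = 2.8 × 10⁻⁴ → stable
  179–205 m: −αΔT+βΔS = −(2 × 10⁻⁴)(+0.2)+(7.6 × 10⁻⁴)(+0.92) = 6.6 × 10⁻⁴ → stable
  205–241 m: −αΔT+βΔS = −(2 × 10⁻⁴)(-2.2)+(7.6 × 10⁻⁴)(+0.11) = 5.2 × 10⁻⁴ → stable
The 68–91 m interval has Δρ < 0: lighter water underlies denser water.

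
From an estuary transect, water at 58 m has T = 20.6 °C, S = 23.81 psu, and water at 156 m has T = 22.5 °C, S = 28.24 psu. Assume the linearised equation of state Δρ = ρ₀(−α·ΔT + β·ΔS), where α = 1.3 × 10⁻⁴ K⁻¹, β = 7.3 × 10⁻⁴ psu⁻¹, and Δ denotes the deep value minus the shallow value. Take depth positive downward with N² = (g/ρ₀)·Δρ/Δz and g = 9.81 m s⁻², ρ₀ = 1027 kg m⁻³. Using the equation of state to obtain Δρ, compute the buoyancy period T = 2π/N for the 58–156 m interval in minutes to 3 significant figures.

ΔT = +1.9 K, ΔS = +4.43 psu (deep − shallow).
Δρ/ρ₀ = −αΔT + βΔS = -2.47 × 10⁻⁴ + 3.2339 × 10⁻³ = 2.9869 × 10⁻³, so Δρ ≈ 3.068 kg m⁻³.
N² = (g/ρ₀)·Δρ/Δz = g·(Δρ/ρ₀)/Δz = 9.81 × 2.9869 × 10⁻³ / 98 = 2.9899 × 10⁻⁴ s⁻².
N = √(2.9899 × 10⁻⁴) = 0.017291 rad s⁻¹ → T = 2π/N = 363.38 s = 6.0563 min ≈ 6.06 min.

6.06 min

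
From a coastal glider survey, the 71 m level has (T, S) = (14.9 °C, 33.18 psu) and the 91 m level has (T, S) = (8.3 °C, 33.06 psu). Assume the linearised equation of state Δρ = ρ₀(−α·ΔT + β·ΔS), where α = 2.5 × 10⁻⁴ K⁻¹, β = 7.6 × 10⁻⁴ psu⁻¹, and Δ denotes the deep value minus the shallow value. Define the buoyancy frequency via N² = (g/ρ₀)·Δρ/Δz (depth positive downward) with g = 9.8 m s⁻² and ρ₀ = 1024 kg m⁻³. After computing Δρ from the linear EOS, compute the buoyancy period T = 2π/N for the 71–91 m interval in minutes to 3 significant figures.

ΔT = -6.6 K, ΔS = -0.12 psu (deep − shallow).
Δρ/ρ₀ = −αΔT + βΔS = 1.65 × 10⁻³ − 9.12 × 10⁻⁵ = 1.5588 × 10⁻³, so Δρ ≈ 1.596 kg m⁻³.
N² = (g/ρ₀)·Δρ/Δz = g·(Δρ/ρ₀)/Δz = 9.8 × 1.5588 × 10⁻³ / 20 = 7.6381 × 10⁻⁴ s⁻².
N = √(7.6381 × 10⁻⁴) = 0.027637 rad s⁻¹ → T = 2π/N = 227.35 s = 3.7892 min ≈ 3.79 min.

3.79 min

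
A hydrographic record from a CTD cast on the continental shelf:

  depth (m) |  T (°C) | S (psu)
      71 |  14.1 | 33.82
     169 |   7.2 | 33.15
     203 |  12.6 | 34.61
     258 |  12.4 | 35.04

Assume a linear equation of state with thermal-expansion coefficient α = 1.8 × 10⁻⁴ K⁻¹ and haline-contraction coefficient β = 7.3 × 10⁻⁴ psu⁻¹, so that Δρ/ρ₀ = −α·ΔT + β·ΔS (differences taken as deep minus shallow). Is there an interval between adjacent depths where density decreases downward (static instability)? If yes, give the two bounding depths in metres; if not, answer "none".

Evaluate Δρ/ρ₀ = −αΔT + βΔS across each adjacent pair:
  71–169 m: −αΔT+βΔS = −(1.8 × 10⁻⁴)(-6.9)+(7.3 × 10⁻⁴)(-0.67) = 7.5 × 10⁻⁴ → stable
  169–203 m: −αΔT+βΔS = −(1.8 × 10⁻⁴)(+5.4)+(7.3 × 10⁻⁴)(+1.46) = 9.4 × 10⁻⁵ → stable
  203–258 m: −αΔT+βΔS = −(1.8 × 10⁻⁴)(-0.2)+(7.3 × 10⁻⁴)(+0.43) = 3.5 × 10⁻⁴ → stable
Every interval has Δρ > 0: the column is stably stratified throughout.

none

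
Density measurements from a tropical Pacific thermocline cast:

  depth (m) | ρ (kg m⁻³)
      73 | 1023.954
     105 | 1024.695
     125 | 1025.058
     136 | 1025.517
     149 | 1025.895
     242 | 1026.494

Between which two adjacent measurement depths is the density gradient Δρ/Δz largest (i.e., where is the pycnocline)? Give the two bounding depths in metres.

125–136 m

Compute the density gradient over each adjacent pair:
  73–105 m: Δρ/Δz = 0.741/32 = 0.023 kg m⁻⁴
  105–125 m: Δρ/Δz = 0.363/20 = 0.018 kg m⁻⁴
  125–136 m: Δρ/Δz = 0.459/11 = 0.042 kg m⁻⁴
  136–149 m: Δρ/Δz = 0.378/13 = 0.029 kg m⁻⁴
  149–242 m: Δρ/Δz = 0.599/93 = 6.4 × 10⁻³ kg m⁻⁴
The largest gradient is in the 125–136 m interval — the pycnocline.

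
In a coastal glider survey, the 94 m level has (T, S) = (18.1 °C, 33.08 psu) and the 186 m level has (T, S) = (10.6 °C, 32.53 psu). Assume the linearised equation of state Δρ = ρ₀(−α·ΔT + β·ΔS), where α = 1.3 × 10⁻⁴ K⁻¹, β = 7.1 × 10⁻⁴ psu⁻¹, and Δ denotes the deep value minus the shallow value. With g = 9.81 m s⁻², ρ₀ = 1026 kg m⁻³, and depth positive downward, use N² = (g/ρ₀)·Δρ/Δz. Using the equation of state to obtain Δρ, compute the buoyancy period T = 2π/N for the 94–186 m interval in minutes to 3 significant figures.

ΔT = -7.5 K, ΔS = -0.55 psu (deep − shallow).
Δρ/ρ₀ = −αΔT + βΔS = 9.75 × 10⁻⁴ − 3.905 × 10⁻⁴ = 5.845 × 10⁻⁴, so Δρ ≈ 0.5997 kg m⁻³.
N² = (g/ρ₀)·Δρ/Δz = g·(Δρ/ρ₀)/Δz = 9.81 × 5.845 × 10⁻⁴ / 92 = 6.2325 × 10⁻⁵ s⁻².
N = √(6.2325 × 10⁻⁵) = 7.8946 × 10⁻³ rad s⁻¹ → T = 2π/N = 795.88 s = 13.265 min ≈ 13.3 min.

13.3 min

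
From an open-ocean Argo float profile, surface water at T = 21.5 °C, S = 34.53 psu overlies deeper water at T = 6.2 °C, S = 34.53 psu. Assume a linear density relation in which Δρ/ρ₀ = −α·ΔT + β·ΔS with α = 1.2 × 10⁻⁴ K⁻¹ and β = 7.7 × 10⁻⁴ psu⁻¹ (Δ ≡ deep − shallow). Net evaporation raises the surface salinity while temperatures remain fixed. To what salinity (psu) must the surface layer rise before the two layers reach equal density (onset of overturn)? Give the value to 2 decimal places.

36.91 psu

Neutral buoyancy requires −α(T_deep − T_surf) + β(S_deep − S_surf′) = 0.
S_surf′ = S_deep − (α/β)·ΔT = 34.53 − (1.2 × 10⁻⁴/7.7 × 10⁻⁴)·(-15.3) = 36.9144 psu.
Increase required: 36.9144 − 34.53 = 2.3844 psu.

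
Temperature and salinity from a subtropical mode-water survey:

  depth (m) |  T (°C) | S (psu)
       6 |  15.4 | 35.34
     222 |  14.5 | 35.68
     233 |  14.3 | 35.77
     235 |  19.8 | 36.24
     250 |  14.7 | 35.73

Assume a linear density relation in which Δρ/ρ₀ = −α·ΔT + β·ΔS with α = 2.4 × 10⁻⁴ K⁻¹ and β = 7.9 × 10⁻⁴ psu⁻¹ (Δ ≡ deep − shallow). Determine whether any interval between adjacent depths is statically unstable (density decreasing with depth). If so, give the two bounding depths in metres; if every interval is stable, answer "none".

233–235 m

Evaluate Δρ/ρ₀ = −αΔT + βΔS across each adjacent pair:
  6–222 m: −αΔT+βΔS = −(2.4 × 10⁻⁴)(-0.9)+(7.9 × 10⁻⁴)(+0.34) = 4.8 × 10⁻⁴ → stable
  222–233 m: −αΔT+βΔS = −(2.4 × 10⁻⁴)(-0.2)+(7.9 × 10⁻⁴)(+0.09) = 1.2 × 10⁻⁴ → stable
  233–235 m: −αΔT+βΔS = −(2.4 × 10⁻⁴)(+5.5)+(7.9 × 10⁻⁴)(+0.47) = -9.5 × 10⁻⁴ → UNSTABLE
  235–250 m: −αΔT+βΔS = −(2.4 × 10⁻⁴)(-5.1)+(7.9 × 10⁻⁴)(-0.51) = 8.2 × 10⁻⁴ → stable
The 233–235 m interval has Δρ < 0: lighter water underlies denser water.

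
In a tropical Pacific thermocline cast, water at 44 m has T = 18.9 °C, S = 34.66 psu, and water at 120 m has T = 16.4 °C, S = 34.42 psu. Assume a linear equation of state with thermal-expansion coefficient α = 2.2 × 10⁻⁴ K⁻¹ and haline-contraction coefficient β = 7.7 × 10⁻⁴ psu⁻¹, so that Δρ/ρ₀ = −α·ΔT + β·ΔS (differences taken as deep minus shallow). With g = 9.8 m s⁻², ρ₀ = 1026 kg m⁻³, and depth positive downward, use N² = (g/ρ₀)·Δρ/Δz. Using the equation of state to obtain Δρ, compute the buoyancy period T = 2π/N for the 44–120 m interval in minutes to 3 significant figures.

ΔT = -2.5 K, ΔS = -0.24 psu (deep − shallow).
Δρ/ρ₀ = −αΔT + βΔS = 5.50 × 10⁻⁴ − 1.848 × 10⁻⁴ = 3.652 × 10⁻⁴, so Δρ ≈ 0.3747 kg m⁻³.
N² = (g/ρ₀)·Δρ/Δz = g·(Δρ/ρ₀)/Δz = 9.8 × 3.652 × 10⁻⁴ / 76 = 4.7092 × 10⁻⁵ s⁻².
N = √(4.7092 × 10⁻⁵) = 6.8624 × 10⁻³ rad s⁻¹ → T = 2π/N = 915.60 s = 15.260 min ≈ 15.3 min.

15.3 min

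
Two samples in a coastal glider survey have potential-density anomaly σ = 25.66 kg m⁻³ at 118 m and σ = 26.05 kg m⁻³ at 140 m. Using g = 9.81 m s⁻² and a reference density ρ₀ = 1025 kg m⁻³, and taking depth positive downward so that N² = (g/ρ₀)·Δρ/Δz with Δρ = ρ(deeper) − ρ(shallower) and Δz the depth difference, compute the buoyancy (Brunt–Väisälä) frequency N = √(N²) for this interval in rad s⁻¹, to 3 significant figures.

0.0130 rad s⁻¹

Δρ = 1026.05 − 1025.66 = 0.39 kg m⁻³ over Δz = 140 − 118 = 22 m.
N² = (9.81/1025) × (0.39/22) = 1.6966 × 10⁻⁴ s⁻².
N = √(1.6966 × 10⁻⁴) = 0.013025 rad s⁻¹ ≈ 0.0130 rad s⁻¹.
N² > 0, so the interval is statically stable.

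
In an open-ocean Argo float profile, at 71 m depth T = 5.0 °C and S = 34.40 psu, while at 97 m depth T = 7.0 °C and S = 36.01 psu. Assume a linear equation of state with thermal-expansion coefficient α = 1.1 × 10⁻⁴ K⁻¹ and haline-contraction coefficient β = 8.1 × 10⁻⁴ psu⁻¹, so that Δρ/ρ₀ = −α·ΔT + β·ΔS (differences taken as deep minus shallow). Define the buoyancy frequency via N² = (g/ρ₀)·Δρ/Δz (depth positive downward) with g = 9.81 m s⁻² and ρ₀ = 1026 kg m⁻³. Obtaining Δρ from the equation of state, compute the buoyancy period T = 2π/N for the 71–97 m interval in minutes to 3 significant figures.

ΔT = +2.0 K, ΔS = +1.61 psu (deep − shallow).
Δρ/ρ₀ = −αΔT + βΔS = -2.20 × 10⁻⁴ + 1.3041 × 10⁻³ = 1.0841 × 10⁻³, so Δρ ≈ 1.112 kg m⁻³.
N² = (g/ρ₀)·Δρ/Δz = g·(Δρ/ρ₀)/Δz = 9.81 × 1.0841 × 10⁻³ / 26 = 4.0904 × 10⁻⁴ s⁻².
N = √(4.0904 × 10⁻⁴) = 0.020225 rad s⁻¹ → T = 2π/N = 310.66 s = 5.1777 min ≈ 5.18 min.

5.18 min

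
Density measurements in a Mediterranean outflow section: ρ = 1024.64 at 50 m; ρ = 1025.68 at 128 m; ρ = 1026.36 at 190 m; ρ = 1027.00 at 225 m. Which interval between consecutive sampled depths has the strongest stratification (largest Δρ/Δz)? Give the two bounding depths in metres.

190–225 m

Compute the density gradient over each adjacent pair:
  50–128 m: Δρ/Δz = 1.04/78 = 0.013 kg m⁻⁴
  128–190 m: Δρ/Δz = 0.68/62 = 0.011 kg m⁻⁴
  190–225 m: Δρ/Δz = 0.64/35 = 0.018 kg m⁻⁴
The largest gradient is in the 190–225 m interval — the pycnocline.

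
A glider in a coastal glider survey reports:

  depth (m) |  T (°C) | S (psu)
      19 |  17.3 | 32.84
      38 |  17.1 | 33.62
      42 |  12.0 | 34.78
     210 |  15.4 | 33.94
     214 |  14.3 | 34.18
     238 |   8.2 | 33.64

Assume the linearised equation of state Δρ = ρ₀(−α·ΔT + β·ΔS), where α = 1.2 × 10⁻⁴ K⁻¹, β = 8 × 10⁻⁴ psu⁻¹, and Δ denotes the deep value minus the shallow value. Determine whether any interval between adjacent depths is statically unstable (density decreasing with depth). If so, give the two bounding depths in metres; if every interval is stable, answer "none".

42–210 m

Evaluate Δρ/ρ₀ = −αΔT + βΔS across each adjacent pair:
  19–38 m: −αΔT+βΔS = −(1.2 × 10⁻⁴)(-0.2)+(8 × 10⁻⁴)(+0.78) = 6.5 × 10⁻⁴ → stable
  38–42 m: −αΔT+βΔS = −(1.2 × 10⁻⁴)(-5.1)+(8 × 10⁻⁴)(+1.16) = 1.5 × 10⁻³ → stable
  42–210 m: −αΔT+βΔS = −(1.2 × 10⁻⁴)(+3.4)+(8 × 10⁻⁴)(-0.84) = -1.1 × 10⁻³ → UNSTABLE
  210–214 m: −αΔT+βΔS = −(1.2 × 10⁻⁴)(-1.1)+(8 × 10⁻⁴)(+0.24) = 3.2 × 10⁻⁴ → stable
  214–238 m: −αΔT+βΔS = −(1.2 × 10⁻⁴)(-6.1)+(8 × 10⁻⁴)(-0.54) = 3.0 × 10⁻⁴ → stable
The 42–210 m interval has Δρ < 0: lighter water underlies denser water.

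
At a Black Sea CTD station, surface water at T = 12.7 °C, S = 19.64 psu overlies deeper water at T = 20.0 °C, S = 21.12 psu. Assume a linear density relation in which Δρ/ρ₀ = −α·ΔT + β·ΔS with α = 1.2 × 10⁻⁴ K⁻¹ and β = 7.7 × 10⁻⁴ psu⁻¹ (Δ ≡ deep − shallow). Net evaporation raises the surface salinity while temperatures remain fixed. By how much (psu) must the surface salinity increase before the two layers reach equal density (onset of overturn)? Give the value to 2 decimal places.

Neutral buoyancy requires −α(T_deep − T_surf) + β(S_deep − S_surf′) = 0.
S_surf′ = S_deep − (α/β)·ΔT = 21.12 − (1.2 × 10⁻⁴/7.7 × 10⁻⁴)·(+7.3) = 19.9823 psu.
Increase required: 19.9823 − 19.64 = 0.3423 psu.

0.34 psu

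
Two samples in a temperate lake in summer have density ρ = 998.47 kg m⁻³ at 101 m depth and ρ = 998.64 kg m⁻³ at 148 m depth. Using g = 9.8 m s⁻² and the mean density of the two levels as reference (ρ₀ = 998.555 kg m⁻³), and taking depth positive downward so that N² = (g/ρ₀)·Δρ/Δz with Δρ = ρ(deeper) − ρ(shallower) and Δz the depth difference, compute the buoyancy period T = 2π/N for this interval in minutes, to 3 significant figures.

Δρ = 998.64 − 998.47 = 0.17 kg m⁻³ over Δz = 148 − 101 = 47 m.
N² = (9.8/998.555) × (0.17/47) = 3.5498 × 10⁻⁵ s⁻².
N = √(3.5498 × 10⁻⁵) = 5.9580 × 10⁻³ rad s⁻¹, so T = 2π/N = 1.0546 × 10³ s = 17.577 min ≈ 17.6 min.

17.6 min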